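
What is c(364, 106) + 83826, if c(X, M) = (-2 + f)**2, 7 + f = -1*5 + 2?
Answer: 83970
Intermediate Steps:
f = -10 (f = -7 + (-1*5 + 2) = -7 + (-5 + 2) = -7 - 3 = -10)
c(X, M) = 144 (c(X, M) = (-2 - 10)**2 = (-12)**2 = 144)
c(364, 106) + 83826 = 144 + 83826 = 83970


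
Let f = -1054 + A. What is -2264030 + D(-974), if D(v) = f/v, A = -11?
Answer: -2205164155/974 ≈ -2.2640e+6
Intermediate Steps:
f = -1065 (f = -1054 - 11 = -1065)
D(v) = -1065/v
-2264030 + D(-974) = -2264030 - 1065/(-974) = -2264030 - 1065*(-1/974) = -2264030 + 1065/974 = -2205164155/974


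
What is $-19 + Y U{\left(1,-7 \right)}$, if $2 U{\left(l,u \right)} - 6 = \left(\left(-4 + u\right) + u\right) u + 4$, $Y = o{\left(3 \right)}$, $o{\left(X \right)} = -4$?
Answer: $-291$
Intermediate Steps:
$Y = -4$
$U{\left(l,u \right)} = 5 + \frac{u \left(-4 + 2 u\right)}{2}$ ($U{\left(l,u \right)} = 3 + \frac{\left(\left(-4 + u\right) + u\right) u + 4}{2} = 3 + \frac{\left(-4 + 2 u\right) u + 4}{2} = 3 + \frac{u \left(-4 + 2 u\right) + 4}{2} = 3 + \frac{4 + u \left(-4 + 2 u\right)}{2} = 3 + \left(2 + \frac{u \left(-4 + 2 u\right)}{2}\right) = 5 + \frac{u \left(-4 + 2 u\right)}{2}$)
$-19 + Y U{\left(1,-7 \right)} = -19 - 4 \left(5 + \left(-7\right)^{2} - -14\right) = -19 - 4 \left(5 + 49 + 14\right) = -19 - 272 = -291$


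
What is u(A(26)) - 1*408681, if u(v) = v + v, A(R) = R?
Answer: -408629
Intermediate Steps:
u(v) = 2*v
u(A(26)) - 1*408681 = 2*26 - 1*408681 = 52 - 408681 = -408629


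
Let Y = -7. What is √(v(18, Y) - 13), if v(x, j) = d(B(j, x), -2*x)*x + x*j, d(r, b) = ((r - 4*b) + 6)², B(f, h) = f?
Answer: √367943 ≈ 606.58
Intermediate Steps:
d(r, b) = (6 + r - 4*b)² (d(r, b) = ((r - 4*b) + 6)² = (6 + r - 4*b)²)
v(x, j) = j*x + x*(6 + j + 8*x)² (v(x, j) = (6 + j - (-8)*x)²*x + x*j = (6 + j + 8*x)²*x + j*x = x*(6 + j + 8*x)² + j*x = j*x + x*(6 + j + 8*x)²)
√(v(18, Y) - 13) = √(18*(-7 + (6 - 7 + 8*18)²) - 13) = √(18*(-7 + (6 - 7 + 144)²) - 13) = √(18*(-7 + 143²) - 13) = √(18*(-7 + 20449) - 13) = √(18*20442 - 13) = √(367956 - 13) = √367943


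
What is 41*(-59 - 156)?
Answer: -8815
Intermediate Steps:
41*(-59 - 156) = 41*(-215) = -8815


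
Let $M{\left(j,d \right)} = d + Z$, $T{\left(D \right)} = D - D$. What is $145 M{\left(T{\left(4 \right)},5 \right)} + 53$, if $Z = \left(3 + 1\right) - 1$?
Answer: $1213$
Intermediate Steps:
$Z = 3$ ($Z = 4 - 1 = 3$)
$T{\left(D \right)} = 0$
$M{\left(j,d \right)} = 3 + d$ ($M{\left(j,d \right)} = d + 3 = 3 + d$)
$145 M{\left(T{\left(4 \right)},5 \right)} + 53 = 145 \left(3 + 5\right) + 53 = 145 \cdot 8 + 53 = 1160 + 53 = 1213$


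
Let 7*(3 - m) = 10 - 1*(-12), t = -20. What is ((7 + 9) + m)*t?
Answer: -2220/7 ≈ -317.14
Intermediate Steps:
m = -⅐ (m = 3 - (10 - 1*(-12))/7 = 3 - (10 + 12)/7 = 3 - ⅐*22 = 3 - 22/7 = -⅐ ≈ -0.14286)
((7 + 9) + m)*t = ((7 + 9) - ⅐)*(-20) = (16 - ⅐)*(-20) = (111/7)*(-20) = -2220/7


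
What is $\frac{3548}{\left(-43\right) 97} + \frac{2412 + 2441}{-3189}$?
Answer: $- \frac{31556435}{13301319} \approx -2.3724$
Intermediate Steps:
$\frac{3548}{\left(-43\right) 97} + \frac{2412 + 2441}{-3189} = \frac{3548}{-4171} + 4853 \left(- \frac{1}{3189}\right) = 3548 \left(- \frac{1}{4171}\right) - \frac{4853}{3189} = - \frac{3548}{4171} - \frac{4853}{3189} = - \frac{31556435}{13301319}$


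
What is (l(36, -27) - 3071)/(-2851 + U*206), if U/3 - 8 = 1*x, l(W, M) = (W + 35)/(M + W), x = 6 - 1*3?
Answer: -27568/35523 ≈ -0.77606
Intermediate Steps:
x = 3 (x = 6 - 3 = 3)
l(W, M) = (35 + W)/(M + W)
U = 33 (U = 24 + 3*(1*3) = 24 + 3*3 = 24 + 9 = 33)
(l(36, -27) - 3071)/(-2851 + U*206) = ((35 + 36)/(-27 + 36) - 3071)/(-2851 + 33*206) = (71/9 - 3071)/(-2851 + 6798) = ((⅑)*71 - 3071)/3947 = (71/9 - 3071)*(1/3947) = -27568/9*1/3947 = -27568/35523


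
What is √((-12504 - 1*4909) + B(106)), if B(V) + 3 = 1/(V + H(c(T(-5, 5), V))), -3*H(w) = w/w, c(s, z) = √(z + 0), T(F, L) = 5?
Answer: I*√1750115473/317 ≈ 131.97*I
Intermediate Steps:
c(s, z) = √z
H(w) = -⅓ (H(w) = -w/(3*w) = -⅓*1 = -⅓)
B(V) = -3 + 1/(-⅓ + V) (B(V) = -3 + 1/(V - ⅓) = -3 + 1/(-⅓ + V))
√((-12504 - 1*4909) + B(106)) = √((-12504 - 1*4909) + 3*(2 - 3*106)/(-1 + 3*106)) = √((-12504 - 4909) + 3*(2 - 318)/(-1 + 318)) = √(-17413 + 3*(-316)/317) = √(-17413 + 3*(1/317)*(-316)) = √(-17413 - 948/317) = √(-5520869/317) = I*√1750115473/317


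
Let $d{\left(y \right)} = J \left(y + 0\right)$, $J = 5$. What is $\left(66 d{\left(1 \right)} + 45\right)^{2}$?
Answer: $140625$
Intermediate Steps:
$d{\left(y \right)} = 5 y$ ($d{\left(y \right)} = 5 \left(y + 0\right) = 5 y$)
$\left(66 d{\left(1 \right)} + 45\right)^{2} = \left(66 \cdot 5 \cdot 1 + 45\right)^{2} = \left(66 \cdot 5 + 45\right)^{2} = \left(330 + 45\right)^{2} = 375^{2} = 140625$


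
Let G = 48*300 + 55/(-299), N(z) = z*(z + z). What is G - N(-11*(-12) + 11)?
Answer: -7922957/299 ≈ -26498.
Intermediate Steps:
N(z) = 2*z² (N(z) = z*(2*z) = 2*z²)
G = 4305545/299 (G = 14400 + 55*(-1/299) = 14400 - 55/299 = 4305545/299 ≈ 14400.)
G - N(-11*(-12) + 11) = 4305545/299 - 2*(-11*(-12) + 11)² = 4305545/299 - 2*(132 + 11)² = 4305545/299 - 2*143² = 4305545/299 - 2*20449 = 4305545/299 - 1*40898 = 4305545/299 - 40898 = -7922957/299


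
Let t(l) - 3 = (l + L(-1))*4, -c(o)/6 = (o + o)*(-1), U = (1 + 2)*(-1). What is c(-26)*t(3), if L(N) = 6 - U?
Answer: -15912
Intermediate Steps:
U = -3 (U = 3*(-1) = -3)
L(N) = 9 (L(N) = 6 - 1*(-3) = 6 + 3 = 9)
c(o) = 12*o (c(o) = -6*(o + o)*(-1) = -6*2*o*(-1) = -(-12)*o = 12*o)
t(l) = 39 + 4*l (t(l) = 3 + (l + 9)*4 = 3 + (9 + l)*4 = 3 + (36 + 4*l) = 39 + 4*l)
c(-26)*t(3) = (12*(-26))*(39 + 4*3) = -312*(39 + 12) = -312*51 = -15912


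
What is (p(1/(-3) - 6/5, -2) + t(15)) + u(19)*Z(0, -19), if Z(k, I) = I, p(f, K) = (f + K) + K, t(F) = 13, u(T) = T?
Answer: -5303/15 ≈ -353.53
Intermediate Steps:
p(f, K) = f + 2*K (p(f, K) = (K + f) + K = f + 2*K)
(p(1/(-3) - 6/5, -2) + t(15)) + u(19)*Z(0, -19) = (((1/(-3) - 6/5) + 2*(-2)) + 13) + 19*(-19) = (((1*(-1/3) - 6*1/5) - 4) + 13) - 361 = (((-1/3 - 6/5) - 4) + 13) - 361 = ((-23/15 - 4) + 13) - 361 = (-83/15 + 13) - 361 = 112/15 - 361 = -5303/15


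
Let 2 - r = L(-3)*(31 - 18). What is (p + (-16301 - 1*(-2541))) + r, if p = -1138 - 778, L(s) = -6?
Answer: -15596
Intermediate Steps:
p = -1916
r = 80 (r = 2 - (-6)*(31 - 18) = 2 - (-6)*13 = 2 - 1*(-78) = 2 + 78 = 80)
(p + (-16301 - 1*(-2541))) + r = (-1916 + (-16301 - 1*(-2541))) + 80 = (-1916 + (-16301 + 2541)) + 80 = (-1916 - 13760) + 80 = -15676 + 80 = -15596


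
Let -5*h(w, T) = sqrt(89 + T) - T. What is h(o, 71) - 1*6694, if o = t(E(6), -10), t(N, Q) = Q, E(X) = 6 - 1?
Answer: -33399/5 - 4*sqrt(10)/5 ≈ -6682.3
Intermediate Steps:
E(X) = 5
o = -10
h(w, T) = -sqrt(89 + T)/5 + T/5 (h(w, T) = -(sqrt(89 + T) - T)/5 = -sqrt(89 + T)/5 + T/5)
h(o, 71) - 1*6694 = (-sqrt(89 + 71)/5 + (1/5)*71) - 1*6694 = (-4*sqrt(10)/5 + 71/5) - 6694 = (71/5 - 4*sqrt(10)/5) - 6694 = -33399/5 - 4*sqrt(10)/5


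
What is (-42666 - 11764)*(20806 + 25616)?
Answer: -2526749460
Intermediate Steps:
(-42666 - 11764)*(20806 + 25616) = -54430*46422 = -2526749460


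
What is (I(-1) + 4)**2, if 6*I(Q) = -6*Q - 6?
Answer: 16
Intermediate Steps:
I(Q) = -1 - Q (I(Q) = (-6*Q - 6)/6 = (-6 - 6*Q)/6 = -1 - Q)
(I(-1) + 4)**2 = ((-1 - 1*(-1)) + 4)**2 = ((-1 + 1) + 4)**2 = (0 + 4)**2 = 4**2 = 16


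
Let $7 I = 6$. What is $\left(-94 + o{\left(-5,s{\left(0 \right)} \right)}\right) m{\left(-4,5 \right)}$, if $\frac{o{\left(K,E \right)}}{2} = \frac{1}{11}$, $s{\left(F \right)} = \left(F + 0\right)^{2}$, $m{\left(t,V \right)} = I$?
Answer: $- \frac{6192}{77} \approx -80.416$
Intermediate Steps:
$I = \frac{6}{7}$ ($I = \frac{1}{7} \cdot 6 = \frac{6}{7} \approx 0.85714$)
$m{\left(t,V \right)} = \frac{6}{7}$
$s{\left(F \right)} = F^{2}$
$o{\left(K,E \right)} = \frac{2}{11}$
$\left(-94 + o{\left(-5,s{\left(0 \right)} \right)}\right) m{\left(-4,5 \right)} = \left(-94 + \frac{2}{11}\right) \frac{6}{7} = \left(- \frac{1032}{11}\right) \frac{6}{7} = - \frac{6192}{77}$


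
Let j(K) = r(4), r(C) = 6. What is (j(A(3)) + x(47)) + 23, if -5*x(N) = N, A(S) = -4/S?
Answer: 98/5 ≈ 19.600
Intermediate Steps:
j(K) = 6
x(N) = -N/5
(j(A(3)) + x(47)) + 23 = (6 - 1/5*47) + 23 = (6 - 47/5) + 23 = -17/5 + 23 = 98/5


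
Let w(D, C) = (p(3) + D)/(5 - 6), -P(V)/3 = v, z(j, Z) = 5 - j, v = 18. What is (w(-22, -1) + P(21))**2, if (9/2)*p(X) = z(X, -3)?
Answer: 85264/81 ≈ 1052.6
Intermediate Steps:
P(V) = -54 (P(V) = -3*18 = -54)
p(X) = 10/9 - 2*X/9 (p(X) = 2*(5 - X)/9 = 10/9 - 2*X/9)
w(D, C) = -4/9 - D (w(D, C) = ((10/9 - 2/9*3) + D)/(5 - 6) = ((10/9 - 2/3) + D)/(-1) = (4/9 + D)*(-1) = -4/9 - D)
(w(-22, -1) + P(21))**2 = ((-4/9 - 1*(-22)) - 54)**2 = ((-4/9 + 22) - 54)**2 = (194/9 - 54)**2 = (-292/9)**2 = 85264/81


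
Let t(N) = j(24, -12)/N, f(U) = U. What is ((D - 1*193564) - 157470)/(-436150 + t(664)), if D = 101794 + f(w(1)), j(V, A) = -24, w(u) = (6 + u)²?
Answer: 20682853/36200453 ≈ 0.57134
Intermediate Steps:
D = 101843 (D = 101794 + (6 + 1)² = 101794 + 7² = 101794 + 49 = 101843)
t(N) = -24/N
((D - 1*193564) - 157470)/(-436150 + t(664)) = ((101843 - 1*193564) - 157470)/(-436150 - 24/664) = ((101843 - 193564) - 157470)/(-436150 - 24*1/664) = (-91721 - 157470)/(-436150 - 3/83) = -249191/(-36200453/83) = -249191*(-83/36200453) = 20682853/36200453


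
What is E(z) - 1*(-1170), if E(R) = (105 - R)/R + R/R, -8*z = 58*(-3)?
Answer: 34070/29 ≈ 1174.8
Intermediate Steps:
z = 87/4 (z = -29*(-3)/4 = -⅛*(-174) = 87/4 ≈ 21.750)
E(R) = 1 + (105 - R)/R (E(R) = (105 - R)/R + 1 = 1 + (105 - R)/R)
E(z) - 1*(-1170) = 105/(87/4) - 1*(-1170) = 105*(4/87) + 1170 = 140/29 + 1170 = 34070/29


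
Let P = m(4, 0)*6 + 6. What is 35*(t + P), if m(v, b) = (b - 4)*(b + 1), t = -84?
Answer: -3570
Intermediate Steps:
m(v, b) = (1 + b)*(-4 + b) (m(v, b) = (-4 + b)*(1 + b) = (1 + b)*(-4 + b))
P = -18 (P = (-4 + 0**2 - 3*0)*6 + 6 = (-4 + 0 + 0)*6 + 6 = -4*6 + 6 = -24 + 6 = -18)
35*(t + P) = 35*(-84 - 18) = 35*(-102) = -3570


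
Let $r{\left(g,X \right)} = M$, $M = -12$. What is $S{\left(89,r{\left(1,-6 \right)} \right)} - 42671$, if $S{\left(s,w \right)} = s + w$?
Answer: $-42594$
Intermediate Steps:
$r{\left(g,X \right)} = -12$
$S{\left(89,r{\left(1,-6 \right)} \right)} - 42671 = \left(89 - 12\right) - 42671 = 77 - 42671 = -42594$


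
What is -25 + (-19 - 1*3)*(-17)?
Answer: 349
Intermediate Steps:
-25 + (-19 - 1*3)*(-17) = -25 + (-19 - 3)*(-17) = -25 - 22*(-17) = -25 + 374 = 349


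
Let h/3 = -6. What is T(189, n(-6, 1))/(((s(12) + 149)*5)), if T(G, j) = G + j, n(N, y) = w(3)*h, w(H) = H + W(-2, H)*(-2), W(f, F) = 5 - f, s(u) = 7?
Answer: 129/260 ≈ 0.49615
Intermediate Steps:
h = -18 (h = 3*(-6) = -18)
w(H) = -14 + H (w(H) = H + (5 - 1*(-2))*(-2) = H + (5 + 2)*(-2) = H + 7*(-2) = H - 14 = -14 + H)
n(N, y) = 198 (n(N, y) = (-14 + 3)*(-18) = -11*(-18) = 198)
T(189, n(-6, 1))/(((s(12) + 149)*5)) = (189 + 198)/(((7 + 149)*5)) = 387/((156*5)) = 387/780 = 387*(1/780) = 129/260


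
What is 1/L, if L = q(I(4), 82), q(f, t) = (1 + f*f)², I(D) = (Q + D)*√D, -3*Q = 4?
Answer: 81/70225 ≈ 0.0011534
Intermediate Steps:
Q = -4/3 (Q = -⅓*4 = -4/3 ≈ -1.3333)
I(D) = √D*(-4/3 + D) (I(D) = (-4/3 + D)*√D = √D*(-4/3 + D))
q(f, t) = (1 + f²)²
L = 70225/81 (L = (1 + (√4*(-4/3 + 4))²)² = (1 + (2*(8/3))²)² = (1 + (16/3)²)² = (1 + 256/9)² = (265/9)² = 70225/81 ≈ 866.98)
1/L = 1/(70225/81) = 81/70225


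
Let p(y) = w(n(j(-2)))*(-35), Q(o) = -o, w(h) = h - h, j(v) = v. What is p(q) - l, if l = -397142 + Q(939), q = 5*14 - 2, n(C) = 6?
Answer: 398081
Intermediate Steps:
w(h) = 0
q = 68 (q = 70 - 2 = 68)
p(y) = 0 (p(y) = 0*(-35) = 0)
l = -398081 (l = -397142 - 1*939 = -397142 - 939 = -398081)
p(q) - l = 0 - 1*(-398081) = 0 + 398081 = 398081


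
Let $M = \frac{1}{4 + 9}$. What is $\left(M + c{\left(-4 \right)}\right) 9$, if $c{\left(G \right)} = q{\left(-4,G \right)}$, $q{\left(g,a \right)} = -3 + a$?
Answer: $- \frac{810}{13} \approx -62.308$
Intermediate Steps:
$c{\left(G \right)} = -3 + G$
$M = \frac{1}{13} \approx 0.076923$
$\left(M + c{\left(-4 \right)}\right) 9 = \left(\frac{1}{13} - 7\right) 9 = \left(- \frac{90}{13}\right) 9 = - \frac{810}{13}$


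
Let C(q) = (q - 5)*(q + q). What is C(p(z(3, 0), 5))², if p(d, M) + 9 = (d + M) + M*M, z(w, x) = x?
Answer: 451584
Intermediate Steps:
p(d, M) = -9 + M + d + M² (p(d, M) = -9 + ((d + M) + M*M) = -9 + ((M + d) + M²) = -9 + (M + d + M²) = -9 + M + d + M²)
C(q) = 2*q*(-5 + q) (C(q) = (-5 + q)*(2*q) = 2*q*(-5 + q))
C(p(z(3, 0), 5))² = (2*(-9 + 5 + 0 + 5²)*(-5 + (-9 + 5 + 0 + 5²)))² = (2*(-9 + 5 + 0 + 25)*(-5 + (-9 + 5 + 0 + 25)))² = (2*21*(-5 + 21))² = (2*21*16)² = 672² = 451584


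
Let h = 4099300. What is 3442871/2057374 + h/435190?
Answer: 993209626869/89534859106 ≈ 11.093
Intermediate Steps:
3442871/2057374 + h/435190 = 3442871/2057374 + 4099300/435190 = 3442871*(1/2057374) + 4099300*(1/435190) = 3442871/2057374 + 409930/43519 = 993209626869/89534859106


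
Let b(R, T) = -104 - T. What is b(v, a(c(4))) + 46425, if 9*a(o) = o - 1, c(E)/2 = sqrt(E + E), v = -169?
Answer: 416890/9 - 4*sqrt(2)/9 ≈ 46321.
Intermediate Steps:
c(E) = 2*sqrt(2)*sqrt(E) (c(E) = 2*sqrt(E + E) = 2*sqrt(2*E) = 2*(sqrt(2)*sqrt(E)) = 2*sqrt(2)*sqrt(E))
a(o) = -1/9 + o/9 (a(o) = (o - 1)/9 = (-1 + o)/9 = -1/9 + o/9)
b(v, a(c(4))) + 46425 = (-104 - (-1/9 + (2*sqrt(2)*sqrt(4))/9)) + 46425 = (-104 - (-1/9 + (2*sqrt(2)*2)/9)) + 46425 = (-104 - (-1/9 + (4*sqrt(2))/9)) + 46425 = (-104 - (-1/9 + 4*sqrt(2)/9)) + 46425 = (-104 + (1/9 - 4*sqrt(2)/9)) + 46425 = (-935/9 - 4*sqrt(2)/9) + 46425 = 416890/9 - 4*sqrt(2)/9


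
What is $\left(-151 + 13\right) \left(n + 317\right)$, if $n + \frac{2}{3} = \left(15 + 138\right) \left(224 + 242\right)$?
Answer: $-9882778$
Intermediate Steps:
$n = \frac{213892}{3}$ ($n = - \frac{2}{3} + \left(15 + 138\right) \left(224 + 242\right) = - \frac{2}{3} + 153 \cdot 466 = - \frac{2}{3} + 71298 = \frac{213892}{3} \approx 71297.0$)
$\left(-151 + 13\right) \left(n + 317\right) = \left(-151 + 13\right) \left(\frac{213892}{3} + 317\right) = \left(-138\right) \frac{214843}{3} = -9882778$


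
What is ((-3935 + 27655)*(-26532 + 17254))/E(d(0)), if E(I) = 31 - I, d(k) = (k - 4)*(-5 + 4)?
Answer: -220074160/27 ≈ -8.1509e+6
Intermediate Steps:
d(k) = 4 - k (d(k) = (-4 + k)*(-1) = 4 - k)
((-3935 + 27655)*(-26532 + 17254))/E(d(0)) = ((-3935 + 27655)*(-26532 + 17254))/(31 - (4 - 1*0)) = (23720*(-9278))/(31 - (4 + 0)) = -220074160/(31 - 1*4) = -220074160/(31 - 4) = -220074160/27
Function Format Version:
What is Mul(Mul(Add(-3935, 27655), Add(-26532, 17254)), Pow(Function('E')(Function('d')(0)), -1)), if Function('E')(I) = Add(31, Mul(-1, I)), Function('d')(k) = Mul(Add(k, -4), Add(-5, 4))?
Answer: Rational(-220074160, 27) ≈ -8.1509e+6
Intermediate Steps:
Function('d')(k) = Add(4, Mul(-1, k)) (Function('d')(k) = Mul(Add(-4, k), -1) = Add(4, Mul(-1, k)))
Mul(Mul(Add(-3935, 27655), Add(-26532, 17254)), Pow(Function('E')(Function('d')(0)), -1)) = Mul(Mul(Add(-3935, 27655), Add(-26532, 17254)), Pow(Add(31, Mul(-1, Add(4, Mul(-1, 0)))), -1)) = Mul(Mul(23720, -9278), Pow(Add(31, Mul(-1, Add(4, 0))), -1)) = Mul(-220074160, Pow(Add(31, Mul(-1, 4)), -1)) = Mul(-220074160, Pow(Add(31, -4), -1)) = Mul(-220074160, Pow(27, -1)) = Mul(-220074160, Rational(1, 27)) = Rational(-220074160, 27)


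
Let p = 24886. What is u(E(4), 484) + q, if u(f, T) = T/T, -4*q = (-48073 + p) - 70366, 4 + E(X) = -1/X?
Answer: 93557/4 ≈ 23389.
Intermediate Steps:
E(X) = -4 - 1/X
q = 93553/4 (q = -((-48073 + 24886) - 70366)/4 = -(-23187 - 70366)/4 = -1/4*(-93553) = 93553/4 ≈ 23388.)
u(f, T) = 1
u(E(4), 484) + q = 1 + 93553/4 = 93557/4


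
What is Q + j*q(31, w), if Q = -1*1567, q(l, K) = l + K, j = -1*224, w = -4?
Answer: -7615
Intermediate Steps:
j = -224
q(l, K) = K + l
Q = -1567
Q + j*q(31, w) = -1567 - 224*(-4 + 31) = -1567 - 224*27 = -1567 - 6048 = -7615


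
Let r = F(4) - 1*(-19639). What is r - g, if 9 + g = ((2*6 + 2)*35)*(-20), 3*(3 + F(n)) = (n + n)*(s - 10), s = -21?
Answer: 88087/3 ≈ 29362.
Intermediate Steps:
F(n) = -3 - 62*n/3 (F(n) = -3 + ((n + n)*(-21 - 10))/3 = -3 + ((2*n)*(-31))/3 = -3 + (-62*n)/3 = -3 - 62*n/3)
r = 58660/3 (r = (-3 - 62/3*4) - 1*(-19639) = (-3 - 248/3) + 19639 = -257/3 + 19639 = 58660/3 ≈ 19553.)
g = -9809 (g = -9 + ((2*6 + 2)*35)*(-20) = -9 + ((12 + 2)*35)*(-20) = -9 + (14*35)*(-20) = -9 + 490*(-20) = -9 - 9800 = -9809)
r - g = 58660/3 - 1*(-9809) = 58660/3 + 9809 = 88087/3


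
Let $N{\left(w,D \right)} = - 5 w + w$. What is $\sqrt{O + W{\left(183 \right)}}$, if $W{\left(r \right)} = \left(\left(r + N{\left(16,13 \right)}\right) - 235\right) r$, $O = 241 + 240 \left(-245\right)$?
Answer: $i \sqrt{79787} \approx 282.47 i$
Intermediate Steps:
$N{\left(w,D \right)} = - 4 w$
$O = -58559$ ($O = 241 - 58800 = -58559$)
$W{\left(r \right)} = r \left(-299 + r\right)$ ($W{\left(r \right)} = \left(\left(r - 64\right) - 235\right) r = \left(\left(-64 + r\right) - 235\right) r = \left(-299 + r\right) r = r \left(-299 + r\right)$)
$\sqrt{O + W{\left(183 \right)}} = \sqrt{-58559 + 183 \left(-299 + 183\right)} = \sqrt{-58559 + 183 \left(-116\right)} = \sqrt{-58559 - 21228} = \sqrt{-79787} = i \sqrt{79787}$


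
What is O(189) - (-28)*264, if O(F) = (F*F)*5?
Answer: 185997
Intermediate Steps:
O(F) = 5*F² (O(F) = F²*5 = 5*F²)
O(189) - (-28)*264 = 5*189² - (-28)*264 = 5*35721 - 1*(-7392) = 178605 + 7392 = 185997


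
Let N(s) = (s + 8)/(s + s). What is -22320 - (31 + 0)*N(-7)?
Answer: -312449/14 ≈ -22318.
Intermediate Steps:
N(s) = (8 + s)/(2*s) (N(s) = (8 + s)/((2*s)) = (8 + s)*(1/(2*s)) = (8 + s)/(2*s))
-22320 - (31 + 0)*N(-7) = -22320 - (31 + 0)*(1/2)*(8 - 7)/(-7) = -22320 - 31*(1/2)*(-1/7)*1 = -22320 - 31*(-1)/14 = -22320 - 1*(-31/14) = -22320 + 31/14 = -312449/14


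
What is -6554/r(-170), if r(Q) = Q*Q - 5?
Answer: -6554/28895 ≈ -0.22682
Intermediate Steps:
r(Q) = -5 + Q**2 (r(Q) = Q**2 - 5 = -5 + Q**2)
-6554/r(-170) = -6554/(-5 + (-170)**2) = -6554/(-5 + 28900) = -6554/28895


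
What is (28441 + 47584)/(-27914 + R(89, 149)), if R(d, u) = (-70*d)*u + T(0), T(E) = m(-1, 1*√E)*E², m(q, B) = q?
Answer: -76025/956184 ≈ -0.079509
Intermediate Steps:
T(E) = -E²
R(d, u) = -70*d*u (R(d, u) = (-70*d)*u - 1*0² = -70*d*u - 1*0 = -70*d*u + 0 = -70*d*u)
(28441 + 47584)/(-27914 + R(89, 149)) = (28441 + 47584)/(-27914 - 70*89*149) = 76025/(-27914 - 928270) = 76025/(-956184) = 76025*(-1/956184) = -76025/956184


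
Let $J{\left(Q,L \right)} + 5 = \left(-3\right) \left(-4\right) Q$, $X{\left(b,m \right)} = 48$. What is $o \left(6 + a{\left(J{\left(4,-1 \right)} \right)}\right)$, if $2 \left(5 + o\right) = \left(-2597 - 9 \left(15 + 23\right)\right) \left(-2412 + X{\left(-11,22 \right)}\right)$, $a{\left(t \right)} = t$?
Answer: $170220757$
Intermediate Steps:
$J{\left(Q,L \right)} = -5 + 12 Q$ ($J{\left(Q,L \right)} = -5 + \left(-3\right) \left(-4\right) Q = -5 + 12 Q$)
$o = 3473893$ ($o = -5 + \frac{\left(-2597 - 9 \left(15 + 23\right)\right) \left(-2412 + 48\right)}{2} = -5 + \frac{\left(-2597 - 342\right) \left(-2364\right)}{2} = -5 + \frac{\left(-2939\right) \left(-2364\right)}{2} = -5 + \frac{1}{2} \cdot 6947796 = -5 + 3473898 = 3473893$)
$o \left(6 + a{\left(J{\left(4,-1 \right)} \right)}\right) = 3473893 \left(6 + \left(-5 + 12 \cdot 4\right)\right) = 3473893 \left(6 + \left(-5 + 48\right)\right) = 3473893 \left(6 + 43\right) = 3473893 \cdot 49 = 170220757$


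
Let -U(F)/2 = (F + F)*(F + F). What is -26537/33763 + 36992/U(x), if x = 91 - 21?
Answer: -71537853/41359675 ≈ -1.7297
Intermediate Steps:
x = 70
U(F) = -8*F**2 (U(F) = -2*(F + F)*(F + F) = -2*2*F*2*F = -8*F**2)
-26537/33763 + 36992/U(x) = -26537/33763 + 36992/((-8*70**2)) = -26537*1/33763 + 36992/((-8*4900)) = -26537/33763 + 36992/(-39200) = -26537/33763 + 36992*(-1/39200) = -26537/33763 - 1156/1225 = -71537853/41359675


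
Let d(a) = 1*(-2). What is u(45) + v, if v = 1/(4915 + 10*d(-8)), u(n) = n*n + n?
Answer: 10132651/4895 ≈ 2070.0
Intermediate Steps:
d(a) = -2
u(n) = n + n² (u(n) = n² + n = n + n²)
v = 1/4895 (v = 1/(4915 + 10*(-2)) = 1/(4915 - 20) = 1/4895 ≈ 0.00020429)
u(45) + v = 45*(1 + 45) + 1/4895 = 45*46 + 1/4895 = 2070 + 1/4895 = 10132651/4895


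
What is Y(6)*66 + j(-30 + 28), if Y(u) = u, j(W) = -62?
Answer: 334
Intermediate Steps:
Y(6)*66 + j(-30 + 28) = 6*66 - 62 = 396 - 62 = 334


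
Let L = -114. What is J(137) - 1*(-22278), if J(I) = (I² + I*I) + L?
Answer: 59702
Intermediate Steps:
J(I) = -114 + 2*I² (J(I) = (I² + I*I) - 114 = (I² + I²) - 114 = 2*I² - 114 = -114 + 2*I²)
J(137) - 1*(-22278) = (-114 + 2*137²) - 1*(-22278) = (-114 + 2*18769) + 22278 = (-114 + 37538) + 22278 = 37424 + 22278 = 59702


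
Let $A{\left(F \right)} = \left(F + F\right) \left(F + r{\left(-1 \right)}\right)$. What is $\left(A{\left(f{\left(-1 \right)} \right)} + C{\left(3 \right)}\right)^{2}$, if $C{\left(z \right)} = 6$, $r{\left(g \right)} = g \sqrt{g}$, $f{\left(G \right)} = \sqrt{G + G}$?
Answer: $12 + 8 \sqrt{2} \approx 23.314$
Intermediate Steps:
$f{\left(G \right)} = \sqrt{2} \sqrt{G}$ ($f{\left(G \right)} = \sqrt{2 G} = \sqrt{2} \sqrt{G}$)
$r{\left(g \right)} = g^{\frac{3}{2}}$
$A{\left(F \right)} = 2 F \left(F - i\right)$ ($A{\left(F \right)} = \left(F + F\right) \left(F + \left(-1\right)^{\frac{3}{2}}\right) = 2 F \left(F - i\right)$)
$\left(A{\left(f{\left(-1 \right)} \right)} + C{\left(3 \right)}\right)^{2} = \left(2 \sqrt{2} \sqrt{-1} \left(\sqrt{2} \sqrt{-1} - i\right) + 6\right)^{2} = \left(2 \sqrt{2} i \left(\sqrt{2} i - i\right) + 6\right)^{2} = \left(2 i \sqrt{2} \left(i \sqrt{2} - i\right) + 6\right)^{2} = \left(2 i \sqrt{2} \left(- i + i \sqrt{2}\right) + 6\right)^{2} = \left(6 + 2 i \sqrt{2} \left(- i + i \sqrt{2}\right)\right)^{2}$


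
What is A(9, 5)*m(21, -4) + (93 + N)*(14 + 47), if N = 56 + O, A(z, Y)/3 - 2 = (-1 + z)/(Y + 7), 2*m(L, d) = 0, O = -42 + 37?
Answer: 8784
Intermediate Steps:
O = -5
m(L, d) = 0 (m(L, d) = (½)*0 = 0)
A(z, Y) = 6 + 3*(-1 + z)/(7 + Y) (A(z, Y) = 6 + 3*((-1 + z)/(Y + 7)) = 6 + 3*((-1 + z)/(7 + Y)) = 6 + 3*(-1 + z)/(7 + Y))
N = 51 (N = 56 - 5 = 51)
A(9, 5)*m(21, -4) + (93 + N)*(14 + 47) = (3*(13 + 9 + 2*5)/(7 + 5))*0 + (93 + 51)*(14 + 47) = (3*(13 + 9 + 10)/12)*0 + 144*61 = (3*(1/12)*32)*0 + 8784 = 8*0 + 8784 = 0 + 8784 = 8784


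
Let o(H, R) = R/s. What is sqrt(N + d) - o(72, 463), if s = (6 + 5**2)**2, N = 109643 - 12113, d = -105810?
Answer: -463/961 + 6*I*sqrt(230) ≈ -0.48179 + 90.995*I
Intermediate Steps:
N = 97530
s = 961 (s = (6 + 25)**2 = 31**2 = 961)
o(H, R) = R/961
sqrt(N + d) - o(72, 463) = sqrt(97530 - 105810) - 463/961 = sqrt(-8280) - 1*463/961 = 6*I*sqrt(230) - 463/961 = -463/961 + 6*I*sqrt(230)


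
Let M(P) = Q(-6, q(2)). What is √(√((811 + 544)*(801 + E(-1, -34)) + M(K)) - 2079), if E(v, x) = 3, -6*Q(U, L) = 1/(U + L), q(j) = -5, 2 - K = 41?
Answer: √(-9056124 + 66*√4745513586)/66 ≈ 32.175*I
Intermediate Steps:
K = -39 (K = 2 - 1*41 = 2 - 41 = -39)
Q(U, L) = -1/(6*(L + U)) (Q(U, L) = -1/(6*(U + L)) = -1/(6*(L + U)))
M(P) = 1/66 (M(P) = -1/(6*(-5) + 6*(-6)) = -1/(-30 - 36) = -1/(-66) = -1*(-1/66) = 1/66)
√(√((811 + 544)*(801 + E(-1, -34)) + M(K)) - 2079) = √(√((811 + 544)*(801 + 3) + 1/66) - 2079) = √(√(1355*804 + 1/66) - 2079) = √(√(1089420 + 1/66) - 2079) = √(√(71901721/66) - 2079) = √(√4745513586/66 - 2079) = √(-2079 + √4745513586/66)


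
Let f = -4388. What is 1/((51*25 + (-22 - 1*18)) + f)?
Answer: -1/3153 ≈ -0.00031716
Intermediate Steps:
1/((51*25 + (-22 - 1*18)) + f) = 1/((51*25 + (-22 - 1*18)) - 4388) = 1/((1275 + (-22 - 18)) - 4388) = 1/((1275 - 40) - 4388) = 1/(1235 - 4388) = 1/(-3153) = -1/3153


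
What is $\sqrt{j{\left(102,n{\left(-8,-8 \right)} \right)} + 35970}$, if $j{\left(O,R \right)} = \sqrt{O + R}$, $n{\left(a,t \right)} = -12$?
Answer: $\sqrt{35970 + 3 \sqrt{10}} \approx 189.68$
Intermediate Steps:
$\sqrt{j{\left(102,n{\left(-8,-8 \right)} \right)} + 35970} = \sqrt{\sqrt{102 - 12} + 35970} = \sqrt{\sqrt{90} + 35970} = \sqrt{3 \sqrt{10} + 35970} = \sqrt{35970 + 3 \sqrt{10}}$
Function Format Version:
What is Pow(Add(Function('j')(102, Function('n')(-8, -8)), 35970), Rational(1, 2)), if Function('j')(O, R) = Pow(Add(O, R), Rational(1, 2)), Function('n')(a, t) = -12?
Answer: Pow(Add(35970, Mul(3, Pow(10, Rational(1, 2)))), Rational(1, 2)) ≈ 189.68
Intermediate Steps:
Pow(Add(Function('j')(102, Function('n')(-8, -8)), 35970), Rational(1, 2)) = Pow(Add(Pow(Add(102, -12), Rational(1, 2)), 35970), Rational(1, 2)) = Pow(Add(Pow(90, Rational(1, 2)), 35970), Rational(1, 2)) = Pow(Add(Mul(3, Pow(10, Rational(1, 2))), 35970), Rational(1, 2)) = Pow(Add(35970, Mul(3, Pow(10, Rational(1, 2)))), Rational(1, 2))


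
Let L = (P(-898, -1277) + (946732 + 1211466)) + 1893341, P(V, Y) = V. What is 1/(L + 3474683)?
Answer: 1/7525324 ≈ 1.3288e-7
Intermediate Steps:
L = 4050641 (L = (-898 + (946732 + 1211466)) + 1893341 = (-898 + 2158198) + 1893341 = 2157300 + 1893341 = 4050641)
1/(L + 3474683) = 1/(4050641 + 3474683) = 1/7525324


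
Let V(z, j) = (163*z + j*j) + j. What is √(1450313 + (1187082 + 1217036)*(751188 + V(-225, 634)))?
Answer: 3*√298405431163 ≈ 1.6388e+6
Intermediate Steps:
V(z, j) = j + j² + 163*z (V(z, j) = (163*z + j²) + j = (j² + 163*z) + j = j + j² + 163*z)
√(1450313 + (1187082 + 1217036)*(751188 + V(-225, 634))) = √(1450313 + (1187082 + 1217036)*(751188 + (634 + 634² + 163*(-225)))) = √(1450313 + 2404118*(751188 + (634 + 401956 - 36675))) = √(1450313 + 2404118*(751188 + 365915)) = √(1450313 + 2404118*1117103) = √(1450313 + 2685647430154) = √2685648880467 = 3*√298405431163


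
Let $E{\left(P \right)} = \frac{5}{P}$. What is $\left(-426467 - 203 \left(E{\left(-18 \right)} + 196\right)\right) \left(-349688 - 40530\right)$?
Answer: $\frac{1637271806675}{9} \approx 1.8192 \cdot 10^{11}$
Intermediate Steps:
$\left(-426467 - 203 \left(E{\left(-18 \right)} + 196\right)\right) \left(-349688 - 40530\right) = \left(-426467 - 203 \left(\frac{5}{-18} + 196\right)\right) \left(-349688 - 40530\right) = \left(-426467 - 203 \left(5 \left(- \frac{1}{18}\right) + 196\right)\right) \left(-349688 - 40530\right) = \left(-426467 - 203 \left(- \frac{5}{18} + 196\right)\right) \left(-390218\right) = \left(-426467 - \frac{715169}{18}\right) \left(-390218\right) = \left(- \frac{8391575}{18}\right) \left(-390218\right) = \frac{1637271806675}{9}$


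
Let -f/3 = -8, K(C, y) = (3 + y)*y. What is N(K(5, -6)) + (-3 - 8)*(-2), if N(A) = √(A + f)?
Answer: 22 + √42 ≈ 28.481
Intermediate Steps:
K(C, y) = y*(3 + y)
f = 24 (f = -3*(-8) = 24)
N(A) = √(24 + A) (N(A) = √(A + 24) = √(24 + A))
N(K(5, -6)) + (-3 - 8)*(-2) = √(24 - 6*(3 - 6)) + (-3 - 8)*(-2) = √(24 - 6*(-3)) - 11*(-2) = √(24 + 18) + 22 = √42 + 22 = 22 + √42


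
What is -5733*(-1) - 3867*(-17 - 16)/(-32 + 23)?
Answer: -8446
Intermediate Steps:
-5733*(-1) - 3867*(-17 - 16)/(-32 + 23) = 5733 - 3867*(-33/(-9)) = 5733 - 3867*(-33*(-⅑)) = 5733 - 3867*11/3 = 5733 - 1*14179 = 5733 - 14179 = -8446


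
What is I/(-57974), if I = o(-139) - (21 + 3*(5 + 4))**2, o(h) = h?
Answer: 349/8282 ≈ 0.042140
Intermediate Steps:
I = -2443 (I = -139 - (21 + 3*(5 + 4))**2 = -139 - (21 + 3*9)**2 = -139 - (21 + 27)**2 = -139 - 1*48**2 = -139 - 1*2304 = -139 - 2304 = -2443)
I/(-57974) = -2443/(-57974) = -2443*(-1/57974) = 349/8282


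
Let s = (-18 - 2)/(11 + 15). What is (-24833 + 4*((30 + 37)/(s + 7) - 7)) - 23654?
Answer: -3926231/81 ≈ -48472.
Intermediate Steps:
s = -10/13 (s = -20/26 = -20*1/26 = -10/13 ≈ -0.76923)
(-24833 + 4*((30 + 37)/(s + 7) - 7)) - 23654 = (-24833 + 4*((30 + 37)/(-10/13 + 7) - 7)) - 23654 = (-24833 + 4*(67/(81/13) - 7)) - 23654 = (-24833 + 4*(67*(13/81) - 7)) - 23654 = (-24833 + 4*(871/81 - 7)) - 23654 = (-24833 + 4*(304/81)) - 23654 = (-24833 + 1216/81) - 23654 = -2010257/81 - 23654 = -3926231/81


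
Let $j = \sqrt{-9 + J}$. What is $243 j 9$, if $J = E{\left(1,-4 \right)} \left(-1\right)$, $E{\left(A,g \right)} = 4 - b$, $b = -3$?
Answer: $8748 i \approx 8748.0 i$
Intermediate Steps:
$E{\left(A,g \right)} = 7$ ($E{\left(A,g \right)} = 4 - -3 = 4 + 3 = 7$)
$J = -7$ ($J = 7 \left(-1\right) = -7$)
$j = 4 i$ ($j = \sqrt{-9 - 7} = \sqrt{-16} = 4 i \approx 4.0 i$)
$243 j 9 = 243 \cdot 4 i 9 = 243 \cdot 36 i = 8748 i$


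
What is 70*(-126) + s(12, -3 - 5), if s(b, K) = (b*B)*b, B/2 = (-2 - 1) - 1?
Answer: -9972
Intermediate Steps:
B = -8 (B = 2*((-2 - 1) - 1) = 2*(-3 - 1) = 2*(-4) = -8)
s(b, K) = -8*b**2 (s(b, K) = (b*(-8))*b = (-8*b)*b = -8*b**2)
70*(-126) + s(12, -3 - 5) = 70*(-126) - 8*12**2 = -8820 - 8*144 = -8820 - 1152 = -9972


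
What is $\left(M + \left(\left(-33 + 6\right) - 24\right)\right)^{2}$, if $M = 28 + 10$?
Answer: $169$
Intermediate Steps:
$M = 38$
$\left(M + \left(\left(-33 + 6\right) - 24\right)\right)^{2} = \left(38 + \left(\left(-33 + 6\right) - 24\right)\right)^{2} = \left(38 - 51\right)^{2} = \left(-13\right)^{2} = 169$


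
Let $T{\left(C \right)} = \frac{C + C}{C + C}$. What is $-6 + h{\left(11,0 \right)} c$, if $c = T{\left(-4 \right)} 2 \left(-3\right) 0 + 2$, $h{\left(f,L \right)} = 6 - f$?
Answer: $-16$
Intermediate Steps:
$T{\left(C \right)} = 1$ ($T{\left(C \right)} = \frac{2 C}{2 C} = 2 C \frac{1}{2 C} = 1$)
$c = 2$ ($c = 1 \cdot 2 \left(-3\right) 0 + 2 = 1 \left(\left(-6\right) 0\right) + 2 = 1 \cdot 0 + 2 = 0 + 2 = 2$)
$-6 + h{\left(11,0 \right)} c = -6 + \left(6 - 11\right) 2 = -6 - 10 = -16$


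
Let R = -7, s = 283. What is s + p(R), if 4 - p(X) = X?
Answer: 294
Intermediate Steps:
p(X) = 4 - X
s + p(R) = 283 + (4 - 1*(-7)) = 283 + (4 + 7) = 283 + 11 = 294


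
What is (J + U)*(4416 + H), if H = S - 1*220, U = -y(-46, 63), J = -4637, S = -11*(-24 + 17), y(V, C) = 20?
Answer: -19899361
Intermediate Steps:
S = 77 (S = -11*(-7) = 77)
U = -20 (U = -1*20 = -20)
H = -143 (H = 77 - 1*220 = 77 - 220 = -143)
(J + U)*(4416 + H) = (-4637 - 20)*(4416 - 143) = -4657*4273 = -19899361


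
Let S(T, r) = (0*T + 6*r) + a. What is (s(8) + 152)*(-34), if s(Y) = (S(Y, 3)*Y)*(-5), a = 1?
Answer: 20672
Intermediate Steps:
S(T, r) = 1 + 6*r (S(T, r) = (0*T + 6*r) + 1 = (0 + 6*r) + 1 = 6*r + 1 = 1 + 6*r)
s(Y) = -95*Y (s(Y) = ((1 + 6*3)*Y)*(-5) = ((1 + 18)*Y)*(-5) = (19*Y)*(-5) = -95*Y)
(s(8) + 152)*(-34) = (-95*8 + 152)*(-34) = (-760 + 152)*(-34) = -608*(-34) = 20672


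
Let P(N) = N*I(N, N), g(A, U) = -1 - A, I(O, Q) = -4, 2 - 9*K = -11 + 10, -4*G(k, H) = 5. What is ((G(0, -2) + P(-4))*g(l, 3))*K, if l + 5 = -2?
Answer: 59/2 ≈ 29.500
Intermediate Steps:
G(k, H) = -5/4 (G(k, H) = -¼*5 = -5/4)
K = ⅓ (K = 2/9 - (-11 + 10)/9 = 2/9 - ⅑*(-1) = 2/9 + ⅑ = ⅓ ≈ 0.33333)
l = -7 (l = -5 - 2 = -7)
P(N) = -4*N (P(N) = N*(-4) = -4*N)
((G(0, -2) + P(-4))*g(l, 3))*K = ((-5/4 - 4*(-4))*(-1 - 1*(-7)))*(⅓) = ((-5/4 + 16)*(-1 + 7))*(⅓) = ((59/4)*6)*(⅓) = (177/2)*(⅓) = 59/2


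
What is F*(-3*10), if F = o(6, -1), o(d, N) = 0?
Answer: 0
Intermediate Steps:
F = 0
F*(-3*10) = 0*(-3*10) = 0*(-30) = 0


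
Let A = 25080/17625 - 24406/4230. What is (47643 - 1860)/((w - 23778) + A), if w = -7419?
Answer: -484155225/329954242 ≈ -1.4673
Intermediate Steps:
A = -45967/10575 (A = 25080*(1/17625) - 24406*1/4230 = 1672/1175 - 12203/2115 = -45967/10575 ≈ -4.3468)
(47643 - 1860)/((w - 23778) + A) = (47643 - 1860)/((-7419 - 23778) - 45967/10575) = 45783/(-31197 - 45967/10575) = 45783/(-329954242/10575) = 45783*(-10575/329954242) = -484155225/329954242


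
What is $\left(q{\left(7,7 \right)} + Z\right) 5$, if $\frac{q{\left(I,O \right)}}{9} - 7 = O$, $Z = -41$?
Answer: $425$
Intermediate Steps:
$q{\left(I,O \right)} = 63 + 9 O$
$\left(q{\left(7,7 \right)} + Z\right) 5 = \left(\left(63 + 9 \cdot 7\right) - 41\right) 5 = \left(\left(63 + 63\right) - 41\right) 5 = \left(126 - 41\right) 5 = 85 \cdot 5 = 425$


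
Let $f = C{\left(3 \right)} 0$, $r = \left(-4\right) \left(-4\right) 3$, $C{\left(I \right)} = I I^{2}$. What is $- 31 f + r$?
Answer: $48$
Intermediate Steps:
$C{\left(I \right)} = I^{3}$
$r = 48$ ($r = 16 \cdot 3 = 48$)
$f = 0$ ($f = 3^{3} \cdot 0 = 27 \cdot 0 = 0$)
$- 31 f + r = \left(-31\right) 0 + 48 = 0 + 48 = 48$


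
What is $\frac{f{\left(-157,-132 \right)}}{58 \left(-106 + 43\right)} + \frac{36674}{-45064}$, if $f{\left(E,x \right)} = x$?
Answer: $- \frac{10671529}{13721988} \approx -0.7777$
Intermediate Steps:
$\frac{f{\left(-157,-132 \right)}}{58 \left(-106 + 43\right)} + \frac{36674}{-45064} = - \frac{132}{58 \left(-106 + 43\right)} + \frac{36674}{-45064} = - \frac{132}{58 \left(-63\right)} + 36674 \left(- \frac{1}{45064}\right) = - \frac{132}{-3654} - \frac{18337}{22532} = \left(-132\right) \left(- \frac{1}{3654}\right) - \frac{18337}{22532} = \frac{22}{609} - \frac{18337}{22532} = - \frac{10671529}{13721988}$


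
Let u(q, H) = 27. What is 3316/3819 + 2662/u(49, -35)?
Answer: 3418570/34371 ≈ 99.461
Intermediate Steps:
3316/3819 + 2662/u(49, -35) = 3316/3819 + 2662/27 = 3418570/34371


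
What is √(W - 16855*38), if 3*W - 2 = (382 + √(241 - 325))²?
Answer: 2*√(-1331721 + 1146*I*√21)/3 ≈ 1.5169 + 769.34*I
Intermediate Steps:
W = ⅔ + (382 + 2*I*√21)²/3 (W = ⅔ + (382 + √(241 - 325))²/3 = ⅔ + (382 + √(-84))²/3 = ⅔ + (382 + 2*I*√21)²/3 ≈ 48614.0 + 2334.1*I)
√(W - 16855*38) = √((48614 + 1528*I*√21/3) - 16855*38) = √((48614 + 1528*I*√21/3) - 640490) = √(-591876 + 1528*I*√21/3)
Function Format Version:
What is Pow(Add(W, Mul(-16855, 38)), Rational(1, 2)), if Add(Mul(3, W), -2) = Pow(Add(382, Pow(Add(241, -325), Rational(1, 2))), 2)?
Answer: Mul(Rational(2, 3), Pow(Add(-1331721, Mul(1146, I, Pow(21, Rational(1, 2)))), Rational(1, 2))) ≈ Add(1.5169, Mul(769.34, I))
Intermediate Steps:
W = Add(Rational(2, 3), Mul(Rational(1, 3), Pow(Add(382, Mul(2, I, Pow(21, Rational(1, 2)))), 2))) (W = Add(Rational(2, 3), Mul(Rational(1, 3), Pow(Add(382, Pow(Add(241, -325), Rational(1, 2))), 2))) = Add(Rational(2, 3), Mul(Rational(1, 3), Pow(Add(382, Pow(-84, Rational(1, 2))), 2))) = Add(Rational(2, 3), Mul(Rational(1, 3), Pow(Add(382, Mul(2, I, Pow(21, Rational(1, 2)))), 2))) ≈ Add(48614., Mul(2334.1, I)))
Pow(Add(W, Mul(-16855, 38)), Rational(1, 2)) = Pow(Add(Add(48614, Mul(Rational(1528, 3), I, Pow(21, Rational(1, 2)))), Mul(-16855, 38)), Rational(1, 2)) = Pow(Add(Add(48614, Mul(Rational(1528, 3), I, Pow(21, Rational(1, 2)))), -640490), Rational(1, 2)) = Pow(Add(-591876, Mul(Rational(1528, 3), I, Pow(21, Rational(1, 2)))), Rational(1, 2))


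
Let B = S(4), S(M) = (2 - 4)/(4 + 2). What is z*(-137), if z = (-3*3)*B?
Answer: -411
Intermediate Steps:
S(M) = -⅓ (S(M) = -2/6 = -2*⅙ = -⅓)
B = -⅓ ≈ -0.33333
z = 3 (z = -3*3*(-⅓) = -9*(-⅓) = 3)
z*(-137) = 3*(-137) = -411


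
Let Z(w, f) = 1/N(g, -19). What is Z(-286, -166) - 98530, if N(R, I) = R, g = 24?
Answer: -2364719/24 ≈ -98530.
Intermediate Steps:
Z(w, f) = 1/24
Z(-286, -166) - 98530 = 1/24 - 98530 = -2364719/24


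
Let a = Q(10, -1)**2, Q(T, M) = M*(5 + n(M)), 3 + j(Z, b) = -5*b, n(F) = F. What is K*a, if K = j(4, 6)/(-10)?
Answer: 264/5 ≈ 52.800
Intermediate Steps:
j(Z, b) = -3 - 5*b
Q(T, M) = M*(5 + M)
a = 16 (a = (-(5 - 1))**2 = (-1*4)**2 = (-4)**2 = 16)
K = 33/10 (K = (-3 - 5*6)/(-10) = (-3 - 30)*(-1/10) = -33*(-1/10) = 33/10 ≈ 3.3000)
K*a = (33/10)*16 = 264/5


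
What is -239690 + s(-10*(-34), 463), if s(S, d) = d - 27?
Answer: -239254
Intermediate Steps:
s(S, d) = -27 + d
-239690 + s(-10*(-34), 463) = -239690 + (-27 + 463) = -239690 + 436 = -239254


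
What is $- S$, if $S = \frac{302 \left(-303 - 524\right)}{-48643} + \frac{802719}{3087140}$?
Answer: $- \frac{115724603411}{21452535860} \approx -5.3944$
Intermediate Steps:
$S = \frac{115724603411}{21452535860}$ ($S = 302 \left(-827\right) \left(- \frac{1}{48643}\right) + 802719 \cdot \frac{1}{3087140} = \left(-249754\right) \left(- \frac{1}{48643}\right) + \frac{802719}{3087140} = \frac{249754}{48643} + \frac{802719}{3087140} = \frac{115724603411}{21452535860} \approx 5.3944$)
$- S = \left(-1\right) \frac{115724603411}{21452535860} = - \frac{115724603411}{21452535860}$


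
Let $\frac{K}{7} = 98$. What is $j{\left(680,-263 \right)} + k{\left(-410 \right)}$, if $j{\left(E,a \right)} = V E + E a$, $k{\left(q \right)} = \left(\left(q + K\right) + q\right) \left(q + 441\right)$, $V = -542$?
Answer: $-551554$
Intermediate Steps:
$K = 686$ ($K = 7 \cdot 98 = 686$)
$k{\left(q \right)} = \left(441 + q\right) \left(686 + 2 q\right)$ ($k{\left(q \right)} = \left(\left(q + 686\right) + q\right) \left(q + 441\right) = \left(\left(686 + q\right) + q\right) \left(441 + q\right) = \left(686 + 2 q\right) \left(441 + q\right) = \left(441 + q\right) \left(686 + 2 q\right)$)
$j{\left(E,a \right)} = - 542 E + E a$
$j{\left(680,-263 \right)} + k{\left(-410 \right)} = 680 \left(-542 - 263\right) + \left(302526 + 2 \left(-410\right)^{2} + 1568 \left(-410\right)\right) = 680 \left(-805\right) + \left(302526 + 2 \cdot 168100 - 642880\right) = -547400 + \left(302526 + 336200 - 642880\right) = -547400 - 4154 = -551554$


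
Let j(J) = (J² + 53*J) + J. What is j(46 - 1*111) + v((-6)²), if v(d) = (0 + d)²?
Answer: 2011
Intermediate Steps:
v(d) = d²
j(J) = J² + 54*J
j(46 - 1*111) + v((-6)²) = (46 - 1*111)*(54 + (46 - 1*111)) + ((-6)²)² = (46 - 111)*(54 + (46 - 111)) + 36² = -65*(54 - 65) + 1296 = -65*(-11) + 1296 = 715 + 1296 = 2011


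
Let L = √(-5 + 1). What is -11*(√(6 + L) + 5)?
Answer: -55 - 11*√(6 + 2*I) ≈ -82.306 - 4.4312*I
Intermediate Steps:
L = 2*I (L = √(-4) = 2*I ≈ 2.0*I)
-11*(√(6 + L) + 5) = -11*(√(6 + 2*I) + 5) = -11*(5 + √(6 + 2*I)) = -55 - 11*√(6 + 2*I)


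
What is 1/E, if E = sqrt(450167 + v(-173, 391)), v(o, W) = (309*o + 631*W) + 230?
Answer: sqrt(643661)/643661 ≈ 0.0012464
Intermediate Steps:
v(o, W) = 230 + 309*o + 631*W
E = sqrt(643661) (E = sqrt(450167 + (230 + 309*(-173) + 631*391)) = sqrt(450167 + (230 - 53457 + 246721)) = sqrt(450167 + 193494) = sqrt(643661) ≈ 802.29)
1/E = 1/(sqrt(643661)) = sqrt(643661)/643661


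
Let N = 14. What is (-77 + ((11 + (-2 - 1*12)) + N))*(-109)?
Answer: 7194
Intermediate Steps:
(-77 + ((11 + (-2 - 1*12)) + N))*(-109) = (-77 + ((11 + (-2 - 1*12)) + 14))*(-109) = (-77 + ((11 + (-2 - 12)) + 14))*(-109) = (-77 + ((11 - 14) + 14))*(-109) = (-77 + (-3 + 14))*(-109) = (-77 + 11)*(-109) = -66*(-109) = 7194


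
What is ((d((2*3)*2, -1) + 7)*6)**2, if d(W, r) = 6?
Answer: 6084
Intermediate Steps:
((d((2*3)*2, -1) + 7)*6)**2 = ((6 + 7)*6)**2 = (13*6)**2 = 78**2 = 6084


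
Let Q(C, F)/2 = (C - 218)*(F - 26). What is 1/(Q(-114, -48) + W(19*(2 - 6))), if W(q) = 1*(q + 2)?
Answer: 1/49062 ≈ 2.0382e-5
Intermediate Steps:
Q(C, F) = 2*(-218 + C)*(-26 + F) (Q(C, F) = 2*((C - 218)*(F - 26)) = 2*((-218 + C)*(-26 + F)) = 2*(-218 + C)*(-26 + F))
W(q) = 2 + q (W(q) = 1*(2 + q) = 2 + q)
1/(Q(-114, -48) + W(19*(2 - 6))) = 1/((11336 - 436*(-48) - 52*(-114) + 2*(-114)*(-48)) + (2 + 19*(2 - 6))) = 1/((11336 + 20928 + 5928 + 10944) + (2 + 19*(-4))) = 1/(49136 + (2 - 76)) = 1/(49136 - 74) = 1/49062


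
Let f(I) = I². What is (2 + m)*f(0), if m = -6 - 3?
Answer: 0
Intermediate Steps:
m = -9
(2 + m)*f(0) = (2 - 9)*0² = -7*0 = 0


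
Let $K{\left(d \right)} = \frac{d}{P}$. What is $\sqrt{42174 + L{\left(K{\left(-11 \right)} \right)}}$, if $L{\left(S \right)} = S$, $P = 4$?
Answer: $\frac{\sqrt{168685}}{2} \approx 205.36$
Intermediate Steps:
$K{\left(d \right)} = \frac{d}{4}$
$\sqrt{42174 + L{\left(K{\left(-11 \right)} \right)}} = \sqrt{42174 + \frac{1}{4} \left(-11\right)} = \sqrt{42174 - \frac{11}{4}} = \sqrt{\frac{168685}{4}} = \frac{\sqrt{168685}}{2}$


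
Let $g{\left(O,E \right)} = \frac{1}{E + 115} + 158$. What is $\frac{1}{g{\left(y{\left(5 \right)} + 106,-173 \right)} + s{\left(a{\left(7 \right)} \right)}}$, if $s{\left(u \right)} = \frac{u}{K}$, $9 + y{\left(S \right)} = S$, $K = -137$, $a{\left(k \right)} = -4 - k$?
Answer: $\frac{7946}{1255969} \approx 0.0063266$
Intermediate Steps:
$y{\left(S \right)} = -9 + S$
$s{\left(u \right)} = - \frac{u}{137}$ ($s{\left(u \right)} = \frac{u}{-137} = u \left(- \frac{1}{137}\right) = - \frac{u}{137}$)
$g{\left(O,E \right)} = 158 + \frac{1}{115 + E}$ ($g{\left(O,E \right)} = \frac{1}{115 + E} + 158 = 158 + \frac{1}{115 + E}$)
$\frac{1}{g{\left(y{\left(5 \right)} + 106,-173 \right)} + s{\left(a{\left(7 \right)} \right)}} = \frac{1}{\frac{18171 + 158 \left(-173\right)}{115 - 173} - \frac{-4 - 7}{137}} = \frac{1}{\frac{18171 - 27334}{-58} - \frac{-4 - 7}{137}} = \frac{1}{\left(- \frac{1}{58}\right) \left(-9163\right) - - \frac{11}{137}} = \frac{1}{\frac{9163}{58} + \frac{11}{137}} = \frac{1}{\frac{1255969}{7946}} = \frac{7946}{1255969}$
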